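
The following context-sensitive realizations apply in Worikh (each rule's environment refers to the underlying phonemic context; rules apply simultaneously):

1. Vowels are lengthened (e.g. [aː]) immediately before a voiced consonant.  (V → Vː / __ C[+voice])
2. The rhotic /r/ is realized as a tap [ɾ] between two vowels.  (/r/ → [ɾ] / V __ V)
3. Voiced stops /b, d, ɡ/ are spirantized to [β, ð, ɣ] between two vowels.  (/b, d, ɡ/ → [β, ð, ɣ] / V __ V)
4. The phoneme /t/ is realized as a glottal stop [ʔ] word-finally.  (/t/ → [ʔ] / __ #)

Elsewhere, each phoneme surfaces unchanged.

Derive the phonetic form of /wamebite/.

[waːmeːβite]

/w/ — not in any rule's target class → [w].
/a/ (between /w/ and /m/) occurs before a voiced consonant → [aː] by rule 1.
/m/ stays [m].
/e/ — between /m/ and /b/, before a voiced consonant — surfaces as [eː] (rule 1).
/b/ meets the environment for rule 3 (between two vowels) → [β].
/i/ (between /b/ and /t/): rule 1 targets it, but not before a voiced consonant → unchanged [i].
/t/ (between /i/ and /e/) fails the environment for rule 4, so it stays [t].
/e/ (word-final) fails the environment for rule 1, so it stays [e].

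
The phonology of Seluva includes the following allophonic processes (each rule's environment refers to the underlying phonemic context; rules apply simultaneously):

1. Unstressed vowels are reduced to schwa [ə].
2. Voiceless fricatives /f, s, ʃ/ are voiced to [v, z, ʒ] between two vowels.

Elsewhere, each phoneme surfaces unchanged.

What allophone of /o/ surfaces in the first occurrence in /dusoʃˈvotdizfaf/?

/o/ (between /s/ and /ʃ/): in an unstressed syllable, so rule 1 applies → [ə].

[ə]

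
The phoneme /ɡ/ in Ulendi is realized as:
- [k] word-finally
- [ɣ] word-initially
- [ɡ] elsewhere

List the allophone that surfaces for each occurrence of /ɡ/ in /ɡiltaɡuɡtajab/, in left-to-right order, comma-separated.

[ɣ], [ɡ], [ɡ]

Occurrence 1 (position 1): word-initially → [ɣ].
Occurrence 2 (position 6): no conditioning environment matches → elsewhere allophone [ɡ].
Occurrence 3 (position 8): no conditioning environment matches → elsewhere allophone [ɡ].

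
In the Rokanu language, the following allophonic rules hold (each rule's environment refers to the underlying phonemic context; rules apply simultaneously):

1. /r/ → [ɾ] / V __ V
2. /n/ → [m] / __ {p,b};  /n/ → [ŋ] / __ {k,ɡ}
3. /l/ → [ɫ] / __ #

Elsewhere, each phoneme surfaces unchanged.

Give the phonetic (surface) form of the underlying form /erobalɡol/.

/e/ (word-initial): no rule targets it → [e].
/r/ (between /e/ and /o/): between two vowels, so rule 1 applies → [ɾ].
/o/ — not in any rule's target class → [o].
/b/ — not in any rule's target class → [b].
/a/ (between /b/ and /l/): no rule targets it → [a].
/l/ (between /a/ and /ɡ/): rule 3 targets it, but not word-finally → unchanged [l].
/ɡ/ stays [ɡ].
/o/ stays [o].
/l/ — word-final, word-finally — surfaces as [ɫ] (rule 3).

[eɾobalɡoɫ]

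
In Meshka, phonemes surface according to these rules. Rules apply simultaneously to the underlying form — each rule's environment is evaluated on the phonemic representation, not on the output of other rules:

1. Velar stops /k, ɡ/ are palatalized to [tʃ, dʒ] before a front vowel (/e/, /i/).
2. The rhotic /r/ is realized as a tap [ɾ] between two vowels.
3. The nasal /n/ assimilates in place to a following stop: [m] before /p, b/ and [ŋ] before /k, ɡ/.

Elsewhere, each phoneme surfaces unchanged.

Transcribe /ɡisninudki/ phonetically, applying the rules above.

[dʒisninudtʃi]

Rule 1 applies to /ɡ/ (word-initial: before a front vowel) → [dʒ].
/i/ — not in any rule's target class → [i].
/s/ stays [s].
/n/ (between /s/ and /i/) fails the environment for rule 3, so it stays [n].
/i/ — not in any rule's target class → [i].
/n/ — between /i/ and /u/; rule 3 does not apply here → [n].
/u/ — not in any rule's target class → [u].
/d/ — not in any rule's target class → [d].
/k/ (between /d/ and /i/) occurs before a front vowel → [tʃ] by rule 1.
/i/ (word-final) is unaffected → [i].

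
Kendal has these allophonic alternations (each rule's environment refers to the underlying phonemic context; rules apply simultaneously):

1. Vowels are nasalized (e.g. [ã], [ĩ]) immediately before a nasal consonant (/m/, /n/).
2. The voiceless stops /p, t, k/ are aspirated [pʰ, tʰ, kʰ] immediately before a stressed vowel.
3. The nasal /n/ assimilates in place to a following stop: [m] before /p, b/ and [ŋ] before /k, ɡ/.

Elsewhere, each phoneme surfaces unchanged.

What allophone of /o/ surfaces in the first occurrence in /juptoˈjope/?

[o]

/o/ (between /t/ and /j/) fails the environment for rule 1, so it stays [o].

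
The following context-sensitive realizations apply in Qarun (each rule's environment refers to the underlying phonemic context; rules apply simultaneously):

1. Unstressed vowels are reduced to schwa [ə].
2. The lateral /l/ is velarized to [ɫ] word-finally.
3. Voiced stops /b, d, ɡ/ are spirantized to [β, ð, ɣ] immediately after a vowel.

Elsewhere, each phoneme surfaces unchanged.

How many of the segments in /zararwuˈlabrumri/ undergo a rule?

Segments that undergo a rule: /a/ → [ə] (rule 1); /a/ → [ə] (rule 1); /u/ → [ə] (rule 1); /b/ → [β] (rule 3); /u/ → [ə] (rule 1); /i/ → [ə] (rule 1).
All other segments surface unchanged.

6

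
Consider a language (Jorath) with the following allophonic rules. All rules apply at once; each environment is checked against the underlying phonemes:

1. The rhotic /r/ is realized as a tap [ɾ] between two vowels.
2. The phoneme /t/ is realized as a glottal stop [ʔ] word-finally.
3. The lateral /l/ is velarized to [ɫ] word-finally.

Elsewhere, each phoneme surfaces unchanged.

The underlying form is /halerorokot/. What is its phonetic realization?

/h/ (word-initial): no rule targets it → [h].
/a/ (between /h/ and /l/) is unaffected → [a].
/l/ (between /a/ and /e/) fails the environment for rule 3, so it stays [l].
/e/ (between /l/ and /r/): no rule targets it → [e].
Rule 1 applies to /r/ (between /e/ and /o/: between two vowels) → [ɾ].
/o/ (between /r/ and /r/) is unaffected → [o].
Rule 1 applies to /r/ (between /o/ and /o/: between two vowels) → [ɾ].
/o/ (between /r/ and /k/): no rule targets it → [o].
/k/ (between /o/ and /o/): no rule targets it → [k].
/o/ (between /k/ and /t/): no rule targets it → [o].
Rule 2 applies to /t/ (word-final: word-finally) → [ʔ].

[haleɾoɾokoʔ]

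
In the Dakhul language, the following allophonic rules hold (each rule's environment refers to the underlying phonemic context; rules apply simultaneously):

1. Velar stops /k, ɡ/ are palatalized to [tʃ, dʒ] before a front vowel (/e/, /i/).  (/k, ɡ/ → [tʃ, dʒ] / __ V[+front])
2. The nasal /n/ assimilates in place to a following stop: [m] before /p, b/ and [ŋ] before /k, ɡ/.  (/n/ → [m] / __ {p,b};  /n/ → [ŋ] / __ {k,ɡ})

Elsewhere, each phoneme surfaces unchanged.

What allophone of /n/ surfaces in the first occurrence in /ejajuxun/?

[n]

/n/ (word-final) is in the target of rule 2 but the environment (before a labial or velar stop) is not met → [n].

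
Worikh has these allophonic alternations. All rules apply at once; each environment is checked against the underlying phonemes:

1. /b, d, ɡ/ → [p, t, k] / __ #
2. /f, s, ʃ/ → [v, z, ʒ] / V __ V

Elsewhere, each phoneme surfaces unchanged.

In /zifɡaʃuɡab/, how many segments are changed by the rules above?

Segments that undergo a rule: /ʃ/ → [ʒ] (rule 2); /b/ → [p] (rule 1).
All other segments surface unchanged.

2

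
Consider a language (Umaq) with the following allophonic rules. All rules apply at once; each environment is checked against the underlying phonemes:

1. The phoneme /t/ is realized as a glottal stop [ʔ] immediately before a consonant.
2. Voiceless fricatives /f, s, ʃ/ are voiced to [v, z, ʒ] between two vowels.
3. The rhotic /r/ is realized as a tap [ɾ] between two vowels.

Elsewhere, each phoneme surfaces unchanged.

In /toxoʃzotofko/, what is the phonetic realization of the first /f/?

[f]

/f/ (between /o/ and /k/): rule 2 targets it, but not between two vowels → unchanged [f].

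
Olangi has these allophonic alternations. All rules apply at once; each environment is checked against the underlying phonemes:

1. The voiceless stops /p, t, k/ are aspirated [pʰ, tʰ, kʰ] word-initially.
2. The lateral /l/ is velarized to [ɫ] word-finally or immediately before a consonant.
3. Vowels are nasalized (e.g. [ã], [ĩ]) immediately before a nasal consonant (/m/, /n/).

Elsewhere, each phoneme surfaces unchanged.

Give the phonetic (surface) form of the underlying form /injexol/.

/i/ meets the environment for rule 3 (before a nasal consonant) → [ĩ].
/n/ stays [n].
/j/ (between /n/ and /e/): no rule targets it → [j].
/e/ (between /j/ and /x/): rule 3 targets it, but not before a nasal consonant → unchanged [e].
/x/ — not in any rule's target class → [x].
/o/ (between /x/ and /l/) is in the target of rule 3 but the environment (before a nasal consonant) is not met → [o].
/l/ — word-final, word-finally or immediately before a consonant — surfaces as [ɫ] (rule 2).

[ĩnjexoɫ]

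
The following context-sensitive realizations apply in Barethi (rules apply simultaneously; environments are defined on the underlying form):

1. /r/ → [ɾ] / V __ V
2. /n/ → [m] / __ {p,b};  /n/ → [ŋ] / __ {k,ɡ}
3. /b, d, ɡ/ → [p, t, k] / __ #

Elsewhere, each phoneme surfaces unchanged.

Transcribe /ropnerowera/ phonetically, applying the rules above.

/r/ (word-initial) fails the environment for rule 1, so it stays [r].
/o/ stays [o].
/p/ stays [p].
/n/ (between /p/ and /e/): rule 2 targets it, but not before a labial or velar stop → unchanged [n].
/e/ — not in any rule's target class → [e].
/r/ (between /e/ and /o/) occurs between two vowels → [ɾ] by rule 1.
/o/ (between /r/ and /w/) is unaffected → [o].
/w/ — not in any rule's target class → [w].
/e/ — not in any rule's target class → [e].
Rule 1 applies to /r/ (between /e/ and /a/: between two vowels) → [ɾ].
/a/ stays [a].

[ropneɾoweɾa]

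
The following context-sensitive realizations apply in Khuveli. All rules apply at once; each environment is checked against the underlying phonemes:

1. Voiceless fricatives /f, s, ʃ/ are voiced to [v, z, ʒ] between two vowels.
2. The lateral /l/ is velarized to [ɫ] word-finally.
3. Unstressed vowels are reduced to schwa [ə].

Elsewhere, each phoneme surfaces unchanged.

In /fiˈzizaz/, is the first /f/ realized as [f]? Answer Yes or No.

/f/ (word-initial) is in the target of rule 1 but the environment (between two vowels) is not met → [f].
The actual realization is [f], which matches [f].

Yes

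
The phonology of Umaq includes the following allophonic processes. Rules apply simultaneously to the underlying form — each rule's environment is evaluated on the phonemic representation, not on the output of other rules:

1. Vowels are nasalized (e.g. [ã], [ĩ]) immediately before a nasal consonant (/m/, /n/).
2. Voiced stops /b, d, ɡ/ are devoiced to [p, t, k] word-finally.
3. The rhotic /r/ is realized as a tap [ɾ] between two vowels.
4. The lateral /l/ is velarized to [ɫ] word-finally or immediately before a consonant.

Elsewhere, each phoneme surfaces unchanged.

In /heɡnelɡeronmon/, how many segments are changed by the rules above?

4

Segments that undergo a rule: /l/ → [ɫ] (rule 4); /r/ → [ɾ] (rule 3); /o/ → [õ] (rule 1); /o/ → [õ] (rule 1).
All other segments surface unchanged.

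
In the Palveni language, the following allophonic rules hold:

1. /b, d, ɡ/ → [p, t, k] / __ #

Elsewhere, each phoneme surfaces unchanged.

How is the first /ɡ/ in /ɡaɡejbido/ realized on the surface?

/ɡ/ (word-initial) is in the target of rule 1 but the environment (word-finally) is not met → [ɡ].

[ɡ]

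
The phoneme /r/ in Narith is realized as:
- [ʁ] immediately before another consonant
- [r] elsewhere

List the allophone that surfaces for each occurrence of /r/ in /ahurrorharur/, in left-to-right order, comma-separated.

[ʁ], [r], [ʁ], [r], [r]

Occurrence 1 (position 4): immediately before another consonant → [ʁ].
Occurrence 2 (position 5): no conditioning environment matches → elsewhere allophone [r].
Occurrence 3 (position 7): immediately before another consonant → [ʁ].
Occurrence 4 (position 10): no conditioning environment matches → elsewhere allophone [r].
Occurrence 5 (position 12): no conditioning environment matches → elsewhere allophone [r].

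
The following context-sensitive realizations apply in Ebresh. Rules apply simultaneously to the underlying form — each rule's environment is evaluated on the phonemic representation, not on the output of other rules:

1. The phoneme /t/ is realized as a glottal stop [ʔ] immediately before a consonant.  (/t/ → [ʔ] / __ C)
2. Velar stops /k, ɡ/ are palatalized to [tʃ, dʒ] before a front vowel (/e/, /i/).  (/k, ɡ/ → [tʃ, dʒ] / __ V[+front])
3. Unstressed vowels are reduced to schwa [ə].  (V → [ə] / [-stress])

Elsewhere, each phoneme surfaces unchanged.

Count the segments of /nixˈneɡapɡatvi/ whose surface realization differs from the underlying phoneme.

5

Segments that undergo a rule: /i/ → [ə] (rule 3); /a/ → [ə] (rule 3); /a/ → [ə] (rule 3); /t/ → [ʔ] (rule 1); /i/ → [ə] (rule 3).
All other segments surface unchanged.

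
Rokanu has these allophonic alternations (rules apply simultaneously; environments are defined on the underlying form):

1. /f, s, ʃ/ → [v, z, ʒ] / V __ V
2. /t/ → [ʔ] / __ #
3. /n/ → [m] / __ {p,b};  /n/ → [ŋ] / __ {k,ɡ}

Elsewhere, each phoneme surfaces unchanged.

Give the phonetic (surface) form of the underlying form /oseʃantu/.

[ozeʒantu]

/s/ — between /o/ and /e/, between two vowels — surfaces as [z] (rule 1).
/ʃ/ — between /e/ and /a/, between two vowels — surfaces as [ʒ] (rule 1).
/n/ (between /a/ and /t/): rule 3 targets it, but not before a labial or velar stop → unchanged [n].
/t/ (between /n/ and /u/) is in the target of rule 2 but the environment (word-finally) is not met → [t].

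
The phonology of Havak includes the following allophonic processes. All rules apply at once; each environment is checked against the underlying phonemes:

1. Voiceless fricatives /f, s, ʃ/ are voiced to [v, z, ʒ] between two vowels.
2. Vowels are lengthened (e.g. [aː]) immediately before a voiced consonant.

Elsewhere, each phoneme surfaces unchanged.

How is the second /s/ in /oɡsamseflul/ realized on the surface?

/s/ — between /m/ and /e/; rule 1 does not apply here → [s].

[s]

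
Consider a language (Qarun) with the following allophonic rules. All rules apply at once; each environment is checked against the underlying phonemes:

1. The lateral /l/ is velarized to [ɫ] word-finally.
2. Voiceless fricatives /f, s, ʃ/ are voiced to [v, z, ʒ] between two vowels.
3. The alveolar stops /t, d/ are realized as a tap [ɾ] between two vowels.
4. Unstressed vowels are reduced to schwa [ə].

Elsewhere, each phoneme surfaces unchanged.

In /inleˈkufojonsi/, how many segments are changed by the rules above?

Segments that undergo a rule: /i/ → [ə] (rule 4); /e/ → [ə] (rule 4); /f/ → [v] (rule 2); /o/ → [ə] (rule 4); /o/ → [ə] (rule 4); /i/ → [ə] (rule 4).
All other segments surface unchanged.

6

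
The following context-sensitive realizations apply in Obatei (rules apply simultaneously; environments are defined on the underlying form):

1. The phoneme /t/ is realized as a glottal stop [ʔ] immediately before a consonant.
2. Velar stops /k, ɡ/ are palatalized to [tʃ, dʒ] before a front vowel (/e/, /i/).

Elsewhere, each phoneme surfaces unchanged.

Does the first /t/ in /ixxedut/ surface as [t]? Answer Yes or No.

Yes

/t/ — word-final; rule 1 does not apply here → [t].
The actual realization is [t], which matches [t].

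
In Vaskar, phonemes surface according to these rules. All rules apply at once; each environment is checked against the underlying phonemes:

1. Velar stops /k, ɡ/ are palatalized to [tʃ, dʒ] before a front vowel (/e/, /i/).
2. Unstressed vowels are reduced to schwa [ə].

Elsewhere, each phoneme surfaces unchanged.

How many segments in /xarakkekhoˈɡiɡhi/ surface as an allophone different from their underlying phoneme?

Segments that undergo a rule: /a/ → [ə] (rule 2); /a/ → [ə] (rule 2); /k/ → [tʃ] (rule 1); /e/ → [ə] (rule 2); /o/ → [ə] (rule 2); /ɡ/ → [dʒ] (rule 1); /i/ → [ə] (rule 2).
All other segments surface unchanged.

7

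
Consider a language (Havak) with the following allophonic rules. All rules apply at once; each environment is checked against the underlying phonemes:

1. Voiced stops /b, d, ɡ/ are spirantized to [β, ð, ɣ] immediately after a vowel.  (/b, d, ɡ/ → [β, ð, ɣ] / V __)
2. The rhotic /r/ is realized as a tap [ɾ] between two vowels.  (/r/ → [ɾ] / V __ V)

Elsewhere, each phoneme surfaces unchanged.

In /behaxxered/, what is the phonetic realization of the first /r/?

/r/ (between /e/ and /e/) occurs between two vowels → [ɾ] by rule 2.

[ɾ]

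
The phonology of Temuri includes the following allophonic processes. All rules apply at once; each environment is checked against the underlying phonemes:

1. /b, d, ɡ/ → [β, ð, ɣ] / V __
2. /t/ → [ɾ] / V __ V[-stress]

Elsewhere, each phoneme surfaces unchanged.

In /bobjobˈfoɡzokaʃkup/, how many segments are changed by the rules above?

Segments that undergo a rule: /b/ → [β] (rule 1); /b/ → [β] (rule 1); /ɡ/ → [ɣ] (rule 1).
All other segments surface unchanged.

3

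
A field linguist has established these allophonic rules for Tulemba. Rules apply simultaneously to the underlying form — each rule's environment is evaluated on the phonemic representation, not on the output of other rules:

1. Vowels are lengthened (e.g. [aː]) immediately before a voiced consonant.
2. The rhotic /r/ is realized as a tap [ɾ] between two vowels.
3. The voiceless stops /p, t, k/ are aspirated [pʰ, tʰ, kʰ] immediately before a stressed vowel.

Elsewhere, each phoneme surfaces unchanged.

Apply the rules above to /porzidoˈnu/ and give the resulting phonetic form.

[poːrziːdoːˈnu]

/p/ (word-initial) is in the target of rule 3 but the environment (immediately before a stressed vowel) is not met → [p].
/o/ — between /p/ and /r/, before a voiced consonant — surfaces as [oː] (rule 1).
/r/ (between /o/ and /z/) fails the environment for rule 2, so it stays [r].
/z/ (between /r/ and /i/) is unaffected → [z].
/i/ — between /z/ and /d/, before a voiced consonant — surfaces as [iː] (rule 1).
/d/ — not in any rule's target class → [d].
Rule 1 applies to /o/ (between /d/ and /n/: before a voiced consonant) → [oː].
/n/ (between /o/ and /u/) is unaffected → [n].
/u/ (word-final): rule 1 targets it, but not before a voiced consonant → unchanged [u].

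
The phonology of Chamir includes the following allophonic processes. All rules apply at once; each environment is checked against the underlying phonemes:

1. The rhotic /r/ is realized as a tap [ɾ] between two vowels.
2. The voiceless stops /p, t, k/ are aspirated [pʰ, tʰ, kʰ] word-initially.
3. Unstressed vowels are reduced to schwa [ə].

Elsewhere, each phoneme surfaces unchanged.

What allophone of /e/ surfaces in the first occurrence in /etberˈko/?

[ə]

Rule 3 applies to /e/ (word-initial: in an unstressed syllable) → [ə].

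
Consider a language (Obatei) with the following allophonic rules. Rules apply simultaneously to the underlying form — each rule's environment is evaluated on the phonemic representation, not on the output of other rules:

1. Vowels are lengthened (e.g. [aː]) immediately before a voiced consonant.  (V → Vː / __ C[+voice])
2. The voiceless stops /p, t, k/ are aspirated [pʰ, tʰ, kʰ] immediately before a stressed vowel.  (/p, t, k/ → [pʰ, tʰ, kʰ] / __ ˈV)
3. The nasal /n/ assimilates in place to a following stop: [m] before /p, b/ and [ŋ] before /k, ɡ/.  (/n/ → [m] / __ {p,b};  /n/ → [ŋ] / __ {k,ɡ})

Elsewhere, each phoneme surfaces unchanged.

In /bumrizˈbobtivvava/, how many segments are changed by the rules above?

Segments that undergo a rule: /u/ → [uː] (rule 1); /i/ → [iː] (rule 1); /o/ → [oː] (rule 1); /i/ → [iː] (rule 1); /a/ → [aː] (rule 1).
All other segments surface unchanged.

5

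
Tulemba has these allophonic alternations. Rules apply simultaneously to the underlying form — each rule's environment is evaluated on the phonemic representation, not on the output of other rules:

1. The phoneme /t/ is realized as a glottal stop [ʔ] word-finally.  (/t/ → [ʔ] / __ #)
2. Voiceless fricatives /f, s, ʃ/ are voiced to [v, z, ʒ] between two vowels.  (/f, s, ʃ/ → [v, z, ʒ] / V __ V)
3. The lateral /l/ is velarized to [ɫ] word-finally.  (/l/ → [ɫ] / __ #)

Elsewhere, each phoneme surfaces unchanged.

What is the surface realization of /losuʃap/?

/l/ (word-initial): rule 3 targets it, but not word-finally → unchanged [l].
/o/ — not in any rule's target class → [o].
/s/ — between /o/ and /u/, between two vowels — surfaces as [z] (rule 2).
/u/ — not in any rule's target class → [u].
/ʃ/ (between /u/ and /a/) occurs between two vowels → [ʒ] by rule 2.
/a/ (between /ʃ/ and /p/): no rule targets it → [a].
/p/ — not in any rule's target class → [p].

[lozuʒap]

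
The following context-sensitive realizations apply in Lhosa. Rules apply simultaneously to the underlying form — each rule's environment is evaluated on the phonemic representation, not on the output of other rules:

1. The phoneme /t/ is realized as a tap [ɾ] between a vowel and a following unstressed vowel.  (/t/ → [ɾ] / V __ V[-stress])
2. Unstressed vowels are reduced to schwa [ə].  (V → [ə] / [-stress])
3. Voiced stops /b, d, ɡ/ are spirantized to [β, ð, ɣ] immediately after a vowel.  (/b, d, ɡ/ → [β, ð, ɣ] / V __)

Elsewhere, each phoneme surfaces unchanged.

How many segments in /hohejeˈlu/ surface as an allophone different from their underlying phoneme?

3

Segments that undergo a rule: /o/ → [ə] (rule 2); /e/ → [ə] (rule 2); /e/ → [ə] (rule 2).
All other segments surface unchanged.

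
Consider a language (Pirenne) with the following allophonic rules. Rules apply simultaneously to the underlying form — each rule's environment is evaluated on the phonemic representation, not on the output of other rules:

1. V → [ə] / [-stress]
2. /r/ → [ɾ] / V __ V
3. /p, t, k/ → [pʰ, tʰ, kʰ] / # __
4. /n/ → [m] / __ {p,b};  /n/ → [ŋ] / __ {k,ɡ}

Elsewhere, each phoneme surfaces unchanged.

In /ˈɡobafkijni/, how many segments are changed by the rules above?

3

Segments that undergo a rule: /a/ → [ə] (rule 1); /i/ → [ə] (rule 1); /i/ → [ə] (rule 1).
All other segments surface unchanged.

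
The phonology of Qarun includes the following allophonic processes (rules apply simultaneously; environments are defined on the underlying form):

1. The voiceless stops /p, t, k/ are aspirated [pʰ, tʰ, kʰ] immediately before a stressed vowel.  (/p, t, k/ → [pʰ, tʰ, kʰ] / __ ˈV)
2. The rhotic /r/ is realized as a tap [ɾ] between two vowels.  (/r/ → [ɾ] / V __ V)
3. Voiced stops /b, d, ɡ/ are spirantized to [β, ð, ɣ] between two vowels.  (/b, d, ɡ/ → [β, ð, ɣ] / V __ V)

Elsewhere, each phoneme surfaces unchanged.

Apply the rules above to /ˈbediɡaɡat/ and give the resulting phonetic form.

[ˈbeðiɣaɣat]

/b/ (word-initial): rule 3 targets it, but not between two vowels → unchanged [b].
/d/ (between /e/ and /i/): between two vowels, so rule 3 applies → [ð].
/ɡ/ meets the environment for rule 3 (between two vowels) → [ɣ].
/ɡ/ (between /a/ and /a/): between two vowels, so rule 3 applies → [ɣ].
/t/ — word-final; rule 1 does not apply here → [t].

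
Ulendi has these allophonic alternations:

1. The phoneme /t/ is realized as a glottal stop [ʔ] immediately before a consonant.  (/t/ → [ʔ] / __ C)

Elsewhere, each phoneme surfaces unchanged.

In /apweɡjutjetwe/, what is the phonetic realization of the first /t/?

[ʔ]

/t/ meets the environment for rule 1 (immediately before a consonant) → [ʔ].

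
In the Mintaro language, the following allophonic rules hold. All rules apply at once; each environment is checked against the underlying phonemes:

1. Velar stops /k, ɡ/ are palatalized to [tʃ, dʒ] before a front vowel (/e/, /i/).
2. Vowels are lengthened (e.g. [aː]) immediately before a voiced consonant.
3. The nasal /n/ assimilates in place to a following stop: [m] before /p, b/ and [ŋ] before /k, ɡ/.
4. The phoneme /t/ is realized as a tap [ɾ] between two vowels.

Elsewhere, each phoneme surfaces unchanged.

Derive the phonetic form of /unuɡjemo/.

[uːnuːɡjeːmo]

/u/ (word-initial) occurs before a voiced consonant → [uː] by rule 2.
/n/ — between /u/ and /u/; rule 3 does not apply here → [n].
/u/ (between /n/ and /ɡ/) occurs before a voiced consonant → [uː] by rule 2.
/ɡ/ (between /u/ and /j/) is in the target of rule 1 but the environment (before a front vowel) is not met → [ɡ].
/j/ (between /ɡ/ and /e/): no rule targets it → [j].
/e/ (between /j/ and /m/) occurs before a voiced consonant → [eː] by rule 2.
/m/ stays [m].
/o/ (word-final) fails the environment for rule 2, so it stays [o].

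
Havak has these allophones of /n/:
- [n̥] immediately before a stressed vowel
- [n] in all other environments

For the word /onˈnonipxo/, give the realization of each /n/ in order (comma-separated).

[n], [n̥], [n]

Occurrence 1 (position 2): no conditioning environment matches → elsewhere allophone [n].
Occurrence 2 (position 3): immediately before a stressed vowel → [n̥].
Occurrence 3 (position 5): no conditioning environment matches → elsewhere allophone [n].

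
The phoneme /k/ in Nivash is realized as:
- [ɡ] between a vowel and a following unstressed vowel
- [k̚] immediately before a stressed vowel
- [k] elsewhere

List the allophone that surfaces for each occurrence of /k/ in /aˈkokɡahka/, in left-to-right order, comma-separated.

[k̚], [k], [k]

Occurrence 1 (position 2): immediately before a stressed vowel → [k̚].
Occurrence 2 (position 4): no conditioning environment matches → elsewhere allophone [k].
Occurrence 3 (position 8): no conditioning environment matches → elsewhere allophone [k].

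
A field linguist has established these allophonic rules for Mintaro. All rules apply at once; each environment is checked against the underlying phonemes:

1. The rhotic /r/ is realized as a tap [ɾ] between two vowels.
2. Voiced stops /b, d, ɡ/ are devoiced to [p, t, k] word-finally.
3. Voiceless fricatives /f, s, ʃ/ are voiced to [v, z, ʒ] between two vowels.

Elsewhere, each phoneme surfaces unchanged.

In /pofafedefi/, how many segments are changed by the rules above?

3

Segments that undergo a rule: /f/ → [v] (rule 3); /f/ → [v] (rule 3); /f/ → [v] (rule 3).
All other segments surface unchanged.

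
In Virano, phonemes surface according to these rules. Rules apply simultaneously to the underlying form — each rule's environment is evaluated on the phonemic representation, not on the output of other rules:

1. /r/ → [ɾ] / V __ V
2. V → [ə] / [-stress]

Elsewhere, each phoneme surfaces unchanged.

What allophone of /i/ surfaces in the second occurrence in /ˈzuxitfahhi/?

[ə]

/i/ (word-final): in an unstressed syllable, so rule 2 applies → [ə].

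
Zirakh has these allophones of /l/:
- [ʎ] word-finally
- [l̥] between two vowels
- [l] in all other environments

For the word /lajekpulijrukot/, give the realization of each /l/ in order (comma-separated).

[l], [l̥]

Occurrence 1 (position 1): no conditioning environment matches → elsewhere allophone [l].
Occurrence 2 (position 8): between two vowels → [l̥].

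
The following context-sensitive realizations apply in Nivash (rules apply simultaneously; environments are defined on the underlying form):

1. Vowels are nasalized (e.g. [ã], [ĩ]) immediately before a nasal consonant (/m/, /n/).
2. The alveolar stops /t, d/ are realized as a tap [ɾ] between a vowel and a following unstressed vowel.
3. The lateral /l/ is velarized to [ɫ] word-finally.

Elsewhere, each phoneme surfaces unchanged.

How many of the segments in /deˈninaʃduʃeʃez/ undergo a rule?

Segments that undergo a rule: /e/ → [ẽ] (rule 1); /i/ → [ĩ] (rule 1).
All other segments surface unchanged.

2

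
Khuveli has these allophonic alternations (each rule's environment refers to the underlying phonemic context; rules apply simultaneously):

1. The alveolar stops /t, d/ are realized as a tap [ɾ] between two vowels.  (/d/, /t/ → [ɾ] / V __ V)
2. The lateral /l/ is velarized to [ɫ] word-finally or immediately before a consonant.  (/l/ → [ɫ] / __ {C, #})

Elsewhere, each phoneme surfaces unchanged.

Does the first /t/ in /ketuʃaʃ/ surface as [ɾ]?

Yes

/t/ — between /e/ and /u/, between two vowels — surfaces as [ɾ] (rule 1).
The actual realization is [ɾ], which matches [ɾ].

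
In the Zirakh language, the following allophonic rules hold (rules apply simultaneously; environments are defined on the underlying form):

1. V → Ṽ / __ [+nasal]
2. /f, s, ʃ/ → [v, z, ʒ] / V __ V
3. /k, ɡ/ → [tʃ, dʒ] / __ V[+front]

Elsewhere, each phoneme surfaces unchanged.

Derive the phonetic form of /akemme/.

[atʃẽmme]

/a/ — word-initial; rule 1 does not apply here → [a].
/k/ (between /a/ and /e/): before a front vowel, so rule 3 applies → [tʃ].
/e/ (between /k/ and /m/) occurs before a nasal consonant → [ẽ] by rule 1.
/e/ (word-final) is in the target of rule 1 but the environment (before a nasal consonant) is not met → [e].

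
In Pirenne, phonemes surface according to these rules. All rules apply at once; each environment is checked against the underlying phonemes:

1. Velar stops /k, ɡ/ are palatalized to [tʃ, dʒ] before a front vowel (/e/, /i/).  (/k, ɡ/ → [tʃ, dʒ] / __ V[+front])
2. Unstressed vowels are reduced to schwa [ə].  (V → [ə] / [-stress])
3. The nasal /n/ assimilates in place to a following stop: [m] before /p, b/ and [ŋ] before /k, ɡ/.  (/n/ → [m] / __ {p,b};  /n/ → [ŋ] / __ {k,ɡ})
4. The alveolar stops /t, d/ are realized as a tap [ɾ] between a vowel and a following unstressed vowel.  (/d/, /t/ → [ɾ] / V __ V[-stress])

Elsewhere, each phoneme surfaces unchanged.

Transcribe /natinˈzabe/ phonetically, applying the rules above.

[nəɾənˈzabə]

/n/ (word-initial) is in the target of rule 3 but the environment (before a labial or velar stop) is not met → [n].
/a/ meets the environment for rule 2 (in an unstressed syllable) → [ə].
/t/ meets the environment for rule 4 (between a vowel and a following unstressed vowel) → [ɾ].
/i/ meets the environment for rule 2 (in an unstressed syllable) → [ə].
/n/ — between /i/ and /z/; rule 3 does not apply here → [n].
/a/ (between /z/ and /b/) fails the environment for rule 2, so it stays [a].
/e/ (word-final) occurs in an unstressed syllable → [ə] by rule 2.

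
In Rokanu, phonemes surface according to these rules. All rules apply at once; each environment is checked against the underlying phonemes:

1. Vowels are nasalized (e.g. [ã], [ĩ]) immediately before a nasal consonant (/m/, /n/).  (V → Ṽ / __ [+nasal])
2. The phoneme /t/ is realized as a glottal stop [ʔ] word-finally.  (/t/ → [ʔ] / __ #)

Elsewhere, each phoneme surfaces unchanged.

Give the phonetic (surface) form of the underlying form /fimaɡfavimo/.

[fĩmaɡfavĩmo]

/f/ (word-initial) is unaffected → [f].
/i/ meets the environment for rule 1 (before a nasal consonant) → [ĩ].
/m/ (between /i/ and /a/): no rule targets it → [m].
/a/ — between /m/ and /ɡ/; rule 1 does not apply here → [a].
/ɡ/ (between /a/ and /f/) is unaffected → [ɡ].
/f/ — not in any rule's target class → [f].
/a/ (between /f/ and /v/): rule 1 targets it, but not before a nasal consonant → unchanged [a].
/v/ stays [v].
/i/ meets the environment for rule 1 (before a nasal consonant) → [ĩ].
/m/ — not in any rule's target class → [m].
/o/ (word-final): rule 1 targets it, but not before a nasal consonant → unchanged [o].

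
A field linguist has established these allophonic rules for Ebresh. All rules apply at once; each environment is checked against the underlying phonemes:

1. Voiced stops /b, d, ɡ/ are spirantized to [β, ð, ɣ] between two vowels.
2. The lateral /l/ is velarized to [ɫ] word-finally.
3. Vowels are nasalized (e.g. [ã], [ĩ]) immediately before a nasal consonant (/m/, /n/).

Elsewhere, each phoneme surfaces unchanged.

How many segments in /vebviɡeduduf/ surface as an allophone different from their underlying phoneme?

3

Segments that undergo a rule: /ɡ/ → [ɣ] (rule 1); /d/ → [ð] (rule 1); /d/ → [ð] (rule 1).
All other segments surface unchanged.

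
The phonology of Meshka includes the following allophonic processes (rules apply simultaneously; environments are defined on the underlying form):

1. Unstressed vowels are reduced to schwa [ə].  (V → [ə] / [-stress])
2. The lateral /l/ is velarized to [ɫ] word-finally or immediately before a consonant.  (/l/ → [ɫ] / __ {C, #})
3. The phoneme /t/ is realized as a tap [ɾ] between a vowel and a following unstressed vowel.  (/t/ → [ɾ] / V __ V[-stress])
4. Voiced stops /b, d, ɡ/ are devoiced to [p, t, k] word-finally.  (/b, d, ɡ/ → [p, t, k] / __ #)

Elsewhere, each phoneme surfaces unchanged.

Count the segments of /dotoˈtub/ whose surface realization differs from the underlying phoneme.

4

Segments that undergo a rule: /o/ → [ə] (rule 1); /t/ → [ɾ] (rule 3); /o/ → [ə] (rule 1); /b/ → [p] (rule 4).
All other segments surface unchanged.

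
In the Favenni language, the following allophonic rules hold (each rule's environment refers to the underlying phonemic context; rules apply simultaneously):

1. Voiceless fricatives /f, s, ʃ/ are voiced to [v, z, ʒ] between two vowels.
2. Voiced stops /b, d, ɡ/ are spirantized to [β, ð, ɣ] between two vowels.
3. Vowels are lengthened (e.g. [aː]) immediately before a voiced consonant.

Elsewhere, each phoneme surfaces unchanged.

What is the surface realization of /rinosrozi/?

[riːnosroːzi]

/i/ (between /r/ and /n/): before a voiced consonant, so rule 3 applies → [iː].
/o/ (between /n/ and /s/) is in the target of rule 3 but the environment (before a voiced consonant) is not met → [o].
/s/ — between /o/ and /r/; rule 1 does not apply here → [s].
Rule 3 applies to /o/ (between /r/ and /z/: before a voiced consonant) → [oː].
/i/ (word-final) is in the target of rule 3 but the environment (before a voiced consonant) is not met → [i].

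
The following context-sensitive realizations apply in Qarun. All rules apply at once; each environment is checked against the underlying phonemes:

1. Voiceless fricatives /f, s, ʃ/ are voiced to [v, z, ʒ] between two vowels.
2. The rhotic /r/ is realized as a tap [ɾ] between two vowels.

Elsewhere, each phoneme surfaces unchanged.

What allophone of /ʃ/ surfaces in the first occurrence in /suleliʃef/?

/ʃ/ (between /i/ and /e/) occurs between two vowels → [ʒ] by rule 1.

[ʒ]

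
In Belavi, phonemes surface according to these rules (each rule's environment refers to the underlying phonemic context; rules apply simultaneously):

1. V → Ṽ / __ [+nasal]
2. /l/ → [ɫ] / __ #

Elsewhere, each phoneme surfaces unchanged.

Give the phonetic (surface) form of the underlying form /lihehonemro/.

[lihehõnẽmro]

/l/ (word-initial) fails the environment for rule 2, so it stays [l].
/i/ (between /l/ and /h/): rule 1 targets it, but not before a nasal consonant → unchanged [i].
/h/ stays [h].
/e/ (between /h/ and /h/) is in the target of rule 1 but the environment (before a nasal consonant) is not met → [e].
/h/ stays [h].
/o/ — between /h/ and /n/, before a nasal consonant — surfaces as [õ] (rule 1).
/n/ stays [n].
/e/ (between /n/ and /m/): before a nasal consonant, so rule 1 applies → [ẽ].
/m/ stays [m].
/r/ (between /m/ and /o/) is unaffected → [r].
/o/ — word-final; rule 1 does not apply here → [o].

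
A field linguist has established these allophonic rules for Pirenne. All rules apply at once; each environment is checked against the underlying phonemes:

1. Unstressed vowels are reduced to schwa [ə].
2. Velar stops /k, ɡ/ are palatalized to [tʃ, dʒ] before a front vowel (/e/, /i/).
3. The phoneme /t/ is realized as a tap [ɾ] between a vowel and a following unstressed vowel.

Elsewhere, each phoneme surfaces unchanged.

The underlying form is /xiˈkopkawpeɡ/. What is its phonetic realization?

/x/ stays [x].
/i/ (between /x/ and /k/) occurs in an unstressed syllable → [ə] by rule 1.
/k/ — between /i/ and /o/; rule 2 does not apply here → [k].
/o/ — between /k/ and /p/; rule 1 does not apply here → [o].
/p/ (between /o/ and /k/) is unaffected → [p].
/k/ (between /p/ and /a/): rule 2 targets it, but not before a front vowel → unchanged [k].
/a/ (between /k/ and /w/) occurs in an unstressed syllable → [ə] by rule 1.
/w/ (between /a/ and /p/) is unaffected → [w].
/p/ (between /w/ and /e/): no rule targets it → [p].
/e/ (between /p/ and /ɡ/) occurs in an unstressed syllable → [ə] by rule 1.
/ɡ/ (word-final): rule 2 targets it, but not before a front vowel → unchanged [ɡ].

[xəˈkopkəwpəɡ]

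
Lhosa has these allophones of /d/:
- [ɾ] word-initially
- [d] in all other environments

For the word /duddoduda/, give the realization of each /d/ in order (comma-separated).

Occurrence 1 (position 1): word-initially → [ɾ].
Occurrence 2 (position 3): no conditioning environment matches → elsewhere allophone [d].
Occurrence 3 (position 4): no conditioning environment matches → elsewhere allophone [d].
Occurrence 4 (position 6): no conditioning environment matches → elsewhere allophone [d].
Occurrence 5 (position 8): no conditioning environment matches → elsewhere allophone [d].

[ɾ], [d], [d], [d], [d]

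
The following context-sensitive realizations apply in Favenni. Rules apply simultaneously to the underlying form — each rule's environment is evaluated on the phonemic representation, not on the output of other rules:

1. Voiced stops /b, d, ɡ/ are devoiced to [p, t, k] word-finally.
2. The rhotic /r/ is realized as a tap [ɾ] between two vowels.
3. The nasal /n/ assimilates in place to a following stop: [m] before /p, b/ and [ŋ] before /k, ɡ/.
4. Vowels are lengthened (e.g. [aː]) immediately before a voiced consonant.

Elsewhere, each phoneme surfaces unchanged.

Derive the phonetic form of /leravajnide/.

/l/ — not in any rule's target class → [l].
/e/ (between /l/ and /r/) occurs before a voiced consonant → [eː] by rule 4.
/r/ — between /e/ and /a/, between two vowels — surfaces as [ɾ] (rule 2).
Rule 4 applies to /a/ (between /r/ and /v/: before a voiced consonant) → [aː].
/v/ (between /a/ and /a/): no rule targets it → [v].
/a/ (between /v/ and /j/) occurs before a voiced consonant → [aː] by rule 4.
/j/ — not in any rule's target class → [j].
/n/ (between /j/ and /i/) is in the target of rule 3 but the environment (before a labial or velar stop) is not met → [n].
/i/ — between /n/ and /d/, before a voiced consonant — surfaces as [iː] (rule 4).
/d/ (between /i/ and /e/) fails the environment for rule 1, so it stays [d].
/e/ (word-final) fails the environment for rule 4, so it stays [e].

[leːɾaːvaːjniːde]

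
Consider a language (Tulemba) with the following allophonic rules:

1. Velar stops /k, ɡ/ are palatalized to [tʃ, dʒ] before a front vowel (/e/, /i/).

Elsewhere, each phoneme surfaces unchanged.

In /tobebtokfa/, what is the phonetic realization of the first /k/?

[k]

/k/ (between /o/ and /f/): rule 1 targets it, but not before a front vowel → unchanged [k].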